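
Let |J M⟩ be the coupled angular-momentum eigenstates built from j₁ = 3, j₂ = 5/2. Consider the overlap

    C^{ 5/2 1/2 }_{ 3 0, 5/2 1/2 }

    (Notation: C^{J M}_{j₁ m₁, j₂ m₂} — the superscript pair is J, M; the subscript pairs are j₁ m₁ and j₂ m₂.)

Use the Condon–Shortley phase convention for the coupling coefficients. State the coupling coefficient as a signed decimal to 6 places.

triangle: 3!·3!·2!/9! = 72/362880
(j±m)!: 3!·3!·3!·2!·3!·2! = 5184
prefactor² = (2J+1)·Δ·N² = 216/35
  k=1: −1/(1!·2!·2!·2!·1!·0!) = -1/8
  k=2: +1/(2!·1!·1!·1!·2!·1!) = 1/4
  k=3: −1/(3!·0!·0!·0!·3!·2!) = -1/72
Σ = 1/9  ⇒  CG² = 216/35·(1/9)² = 8/105
CG = +√(8/105) = +0.276026

+√(8/105) ≈ +0.276026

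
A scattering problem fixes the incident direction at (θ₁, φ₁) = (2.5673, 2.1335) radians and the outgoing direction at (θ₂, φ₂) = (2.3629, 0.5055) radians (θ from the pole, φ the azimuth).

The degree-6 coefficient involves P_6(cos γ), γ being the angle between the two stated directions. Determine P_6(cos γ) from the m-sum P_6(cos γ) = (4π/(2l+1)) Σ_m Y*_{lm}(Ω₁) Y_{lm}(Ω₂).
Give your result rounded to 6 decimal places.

0.225286

Term-by-term m-sum for l=6 (normalisation 4π/13 = 0.966644):
  [-6]  conj(Y_{6,-6})(Ω₁) = +0.012076+0.002886i ; Y_{6,-6}(Ω₂) = -0.057647-0.006285i ; Δ = -0.000678-0.000242i
  [-5]  conj(Y_{6,-5})(Ω₁) = +0.021419+0.062926i ; Y_{6,-5}(Ω₂) = +0.166394+0.117312i ; Δ = -0.003818+0.012983i
  [-4]  conj(Y_{6,-4})(Ω₁) = -0.131958+0.163175i ; Y_{6,-4}(Ω₂) = -0.173150-0.357350i ; Δ = +0.081159+0.018901i
  [-3]  conj(Y_{6,-3})(Ω₁) = -0.413927-0.048784i ; Y_{6,-3}(Ω₂) = -0.022439+0.412863i ; Δ = +0.029429-0.169800i
  [-2]  conj(Y_{6,-2})(Ω₁) = -0.194975-0.408427i ; Y_{6,-2}(Ω₂) = +0.030036-0.047930i ; Δ = -0.025432-0.002922i
  [-1]  conj(Y_{6,-1})(Ω₁) = +0.025059-0.039731i ; Y_{6,-1}(Ω₂) = +0.311474-0.172390i ; Δ = +0.000956-0.016695i
  [+0]  conj(Y_{6,0})(Ω₁) = -0.419268-0.000000i ; Y_{6,0}(Ω₂) = -0.166547+0.000000i ; Δ = +0.069828+0.000000i
  [+1]  conj(Y_{6,1})(Ω₁) = -0.025059-0.039731i ; Y_{6,1}(Ω₂) = -0.311474-0.172390i ; Δ = +0.000956+0.016695i
  [+2]  conj(Y_{6,2})(Ω₁) = -0.194975+0.408427i ; Y_{6,2}(Ω₂) = +0.030036+0.047930i ; Δ = -0.025432+0.002922i
  [+3]  conj(Y_{6,3})(Ω₁) = +0.413927-0.048784i ; Y_{6,3}(Ω₂) = +0.022439+0.412863i ; Δ = +0.029429+0.169800i
  [+4]  conj(Y_{6,4})(Ω₁) = -0.131958-0.163175i ; Y_{6,4}(Ω₂) = -0.173150+0.357350i ; Δ = +0.081159-0.018901i
  [+5]  conj(Y_{6,5})(Ω₁) = -0.021419+0.062926i ; Y_{6,5}(Ω₂) = -0.166394+0.117312i ; Δ = -0.003818-0.012983i
  [+6]  conj(Y_{6,6})(Ω₁) = +0.012076-0.002886i ; Y_{6,6}(Ω₂) = -0.057647+0.006285i ; Δ = -0.000678+0.000242i
Σ over m = +0.233060+0.000000i; ×(4π/13) → +0.225286+0.000000i. Real part: 0.225286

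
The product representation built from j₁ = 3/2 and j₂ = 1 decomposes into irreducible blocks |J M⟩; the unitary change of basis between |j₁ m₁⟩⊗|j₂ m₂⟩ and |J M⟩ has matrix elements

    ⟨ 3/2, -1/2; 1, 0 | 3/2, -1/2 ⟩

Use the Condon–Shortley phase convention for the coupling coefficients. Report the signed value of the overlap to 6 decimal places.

triangle: 1!*2!*1!/5! = 2/120
(j±m)!: 1!*2!*1!*1!*1!*2! = 4
prefactor² = (2J+1)*Δ*N² = 4/15
  k=0: +1/(0!*1!*2!*1!*0!*0!) = 1/2
  k=1: −1/(1!*0!*1!*0!*1!*1!) = -1
Σ = -1/2  ⇒  CG² = 4/15*(-1/2)² = 1/15
CG = −√(1/15) = -0.258199

-0.258199  (= −√(1/15))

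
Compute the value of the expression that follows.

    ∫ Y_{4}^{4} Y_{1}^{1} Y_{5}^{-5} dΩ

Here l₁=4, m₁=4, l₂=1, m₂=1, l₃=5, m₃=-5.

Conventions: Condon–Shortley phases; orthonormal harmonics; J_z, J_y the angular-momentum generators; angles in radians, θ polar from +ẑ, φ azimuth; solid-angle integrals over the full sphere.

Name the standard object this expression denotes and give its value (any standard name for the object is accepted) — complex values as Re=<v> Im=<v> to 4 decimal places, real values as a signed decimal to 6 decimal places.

This is a Gaunt coefficient — the integral of a triple product of spherical harmonics over the sphere.
Rules hold: Σm=0, L=10 even, 3≤5≤5.
N = 9·3·11 = 297
Δ = 0!·8!·2!/11! = 1/495
Racah Σ t=0..0: t=0:+1/576 = 1/576
⇒ 3j(4 1 5; 0 0 0)² = 5/99, sgn -1
Racah Σ t=0..0: t=0:+1/80640 = 1/80640
⇒ 3j(4 1 5; 4 1 -5)² = 1/11, sgn +1
4πI² = N·(3j₀)²·(3jₘ)² = 15/11
I = -1·√(1.36364/4π) = -0.32941575

Gaunt coefficient, -0.329416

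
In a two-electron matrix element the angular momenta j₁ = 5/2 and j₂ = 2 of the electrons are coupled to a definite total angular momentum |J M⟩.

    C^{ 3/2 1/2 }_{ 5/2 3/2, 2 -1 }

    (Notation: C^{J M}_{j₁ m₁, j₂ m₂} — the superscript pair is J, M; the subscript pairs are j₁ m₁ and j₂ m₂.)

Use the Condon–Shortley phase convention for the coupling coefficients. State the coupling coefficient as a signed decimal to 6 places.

-0.138013  (= −√(2/105))

j₁+j₂−J=3  J+j₁−j₂=2  J−j₁+j₂=1  j₁+j₂+J+1=7
(j₁±m₁, j₂±m₂, J±M) = (4,1,1,3,2,1)
P² = 96/35
sum k=0..1:
  [0] +1/6 = 1/6
  [1] −1/4 = -1/4
S = -1/12
C² = P²·S² = 2/105 ; C = -0.138013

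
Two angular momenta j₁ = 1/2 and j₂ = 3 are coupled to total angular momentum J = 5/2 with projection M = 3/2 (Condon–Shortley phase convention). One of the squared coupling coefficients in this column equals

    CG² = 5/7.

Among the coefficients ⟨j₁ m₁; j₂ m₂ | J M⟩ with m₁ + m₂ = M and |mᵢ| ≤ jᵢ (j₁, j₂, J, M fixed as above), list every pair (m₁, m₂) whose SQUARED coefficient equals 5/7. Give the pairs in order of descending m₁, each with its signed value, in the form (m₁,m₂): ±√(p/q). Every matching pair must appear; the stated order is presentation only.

(-1/2,2): −√(5/7)

Admissible pairs with m₁+m₂ = M = 3/2: (-1/2,2), (1/2,1)
  (m₁,m₂)=(1/2,1): CG² = 2/7, CG = +√(2/7)
  (m₁,m₂)=(-1/2,2): CG² = 5/7, CG = −√(5/7)   ← matches the target
Pairs with CG² = 5/7: (-1/2,2): −√(5/7)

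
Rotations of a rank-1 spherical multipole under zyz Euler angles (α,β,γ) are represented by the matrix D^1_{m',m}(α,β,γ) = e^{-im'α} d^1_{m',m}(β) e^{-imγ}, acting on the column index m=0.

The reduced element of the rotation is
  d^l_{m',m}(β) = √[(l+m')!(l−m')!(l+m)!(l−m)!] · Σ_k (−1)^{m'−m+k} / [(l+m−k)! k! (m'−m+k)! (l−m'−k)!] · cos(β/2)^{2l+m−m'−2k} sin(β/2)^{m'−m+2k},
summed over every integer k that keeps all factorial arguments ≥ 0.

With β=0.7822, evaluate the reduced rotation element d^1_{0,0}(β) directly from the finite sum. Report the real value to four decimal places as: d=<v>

d=0.7094

d^1_{0,0}(β=0.7822) via the finite sum:
Half-angle: c=0.924490, s=0.381206. N=√(1·1·1·1)=1.000000
The bounds max(0,m−m')=0 and min(l+m,l−m')=1 give 2 terms
  k=0: (−1)^0·1.0000/(1)·0.9245^2·0.3812^0 = +0.854682
  k=1: (−1)^1·1.0000/(1)·0.9245^0·0.3812^2 = -0.145318
d^1_{0,0}(0.7822) = +0.854682 -0.145318 = +0.709365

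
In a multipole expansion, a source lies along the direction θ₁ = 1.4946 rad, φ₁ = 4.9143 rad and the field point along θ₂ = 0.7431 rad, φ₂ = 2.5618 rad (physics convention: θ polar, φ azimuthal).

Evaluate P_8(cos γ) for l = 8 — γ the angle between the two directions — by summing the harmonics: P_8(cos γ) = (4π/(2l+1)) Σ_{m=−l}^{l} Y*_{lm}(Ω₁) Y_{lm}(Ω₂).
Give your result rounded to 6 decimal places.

Expand P_8 via completeness: Σ_{m} conj(Y_{8,m}) at Ω₁ times Y_{8,m} at Ω₂ —
  [-8]  conj(Y_{8,-8})(Ω₁) = -0.022398+0.503087i ; Y_{8,-8}(Ω₂) = -0.001674-0.022568i ; Δ = +0.011391-0.000337i
  [-7]  conj(Y_{8,-7})(Ω₁) = -0.151882+0.024109i ; Y_{8,-7}(Ω₂) = +0.059925+0.078202i ; Δ = -0.010987-0.010433i
  [-6]  conj(Y_{8,-6})(Ω₁) = +0.118772+0.316186i ; Y_{8,-6}(Ω₂) = -0.243057-0.085203i ; Δ = -0.001928-0.086971i
  [-5]  conj(Y_{8,-5})(Ω₁) = -0.150454+0.094587i ; Y_{8,-5}(Ω₂) = +0.423027-0.104701i ; Δ = -0.053743+0.055766i
  [-4]  conj(Y_{8,-4})(Ω₁) = +0.196809+0.205766i ; Y_{8,-4}(Ω₂) = -0.290060+0.312374i ; Δ = -0.121362+0.001794i
  [-3]  conj(Y_{8,-3})(Ω₁) = -0.106981+0.154466i ; Y_{8,-3}(Ω₂) = +0.012327-0.072430i ; Δ = +0.009869+0.009653i
  [-2]  conj(Y_{8,-2})(Ω₁) = +0.239904+0.102513i ; Y_{8,-2}(Ω₂) = -0.138855-0.318423i ; Δ = -0.000670-0.090625i
  [-1]  conj(Y_{8,-1})(Ω₁) = -0.038498+0.188071i ; Y_{8,-1}(Ω₂) = +0.210901+0.138113i ; Δ = -0.034094+0.034347i
  [+0]  conj(Y_{8,0})(Ω₁) = +0.253785-0.000000i ; Y_{8,0}(Ω₂) = +0.277850+0.000000i ; Δ = +0.070514+0.000000i
  [+1]  conj(Y_{8,1})(Ω₁) = +0.038498+0.188071i ; Y_{8,1}(Ω₂) = -0.210901+0.138113i ; Δ = -0.034094-0.034347i
  [+2]  conj(Y_{8,2})(Ω₁) = +0.239904-0.102513i ; Y_{8,2}(Ω₂) = -0.138855+0.318423i ; Δ = -0.000670+0.090625i
  [+3]  conj(Y_{8,3})(Ω₁) = +0.106981+0.154466i ; Y_{8,3}(Ω₂) = -0.012327-0.072430i ; Δ = +0.009869-0.009653i
  [+4]  conj(Y_{8,4})(Ω₁) = +0.196809-0.205766i ; Y_{8,4}(Ω₂) = -0.290060-0.312374i ; Δ = -0.121362-0.001794i
  [+5]  conj(Y_{8,5})(Ω₁) = +0.150454+0.094587i ; Y_{8,5}(Ω₂) = -0.423027-0.104701i ; Δ = -0.053743-0.055766i
  [+6]  conj(Y_{8,6})(Ω₁) = +0.118772-0.316186i ; Y_{8,6}(Ω₂) = -0.243057+0.085203i ; Δ = -0.001928+0.086971i
  [+7]  conj(Y_{8,7})(Ω₁) = +0.151882+0.024109i ; Y_{8,7}(Ω₂) = -0.059925+0.078202i ; Δ = -0.010987+0.010433i
  [+8]  conj(Y_{8,8})(Ω₁) = -0.022398-0.503087i ; Y_{8,8}(Ω₂) = -0.001674+0.022568i ; Δ = +0.011391+0.000337i
Total Σ_m = -0.332533-0.000000i. Multiply by 0.739198: -0.245808-0.000000i. P_8(cos γ) = -0.245808

-0.245808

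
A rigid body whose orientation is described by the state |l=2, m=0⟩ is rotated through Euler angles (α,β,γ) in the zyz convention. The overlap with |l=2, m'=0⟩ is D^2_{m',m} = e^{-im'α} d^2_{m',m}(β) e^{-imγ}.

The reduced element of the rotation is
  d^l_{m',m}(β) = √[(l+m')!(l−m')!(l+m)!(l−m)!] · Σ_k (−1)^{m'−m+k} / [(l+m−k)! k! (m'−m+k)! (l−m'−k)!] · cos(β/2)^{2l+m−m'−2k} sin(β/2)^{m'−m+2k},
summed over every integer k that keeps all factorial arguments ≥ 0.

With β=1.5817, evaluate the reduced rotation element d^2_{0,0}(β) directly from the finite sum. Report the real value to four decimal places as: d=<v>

d=-0.4998

d^2_{0,0}(β=1.5817) via the finite sum:
c=cos(1.581700/2)=0.703241, s=sin(1.581700/2)=0.710951; N=√[2·2·2·2]=4.000000
k: max(0,(0)−(0))=0 … min(2+(0),2−(0))=2
  k=0: (−1)^0·4.0000/(4)·0.7032^4·0.7110^0 = +0.244578
  k=1: (−1)^1·4.0000/(1)·0.7032^2·0.7110^2 = -0.999881
  k=2: (−1)^2·4.0000/(4)·0.7032^0·0.7110^4 = +0.255481
d^2_{0,0}(1.5817) = +0.244578 -0.999881 +0.255481 = -0.499822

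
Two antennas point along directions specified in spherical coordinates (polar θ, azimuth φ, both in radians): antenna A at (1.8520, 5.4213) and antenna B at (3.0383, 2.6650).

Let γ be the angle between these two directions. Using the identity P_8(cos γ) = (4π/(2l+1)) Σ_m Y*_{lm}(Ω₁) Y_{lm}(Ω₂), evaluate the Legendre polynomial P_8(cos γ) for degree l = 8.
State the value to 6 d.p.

-0.001915

Term-by-term m-sum for l=8 (normalisation 4π/17 = 0.739198):
  m=-8: (+0.306197-0.214873i) × (-0.000000-0.000000i) = -0.000000-0.000000i  (running Σ = -0.000000-0.000000i)
  m=-7: (-0.418776-0.106926i) × (-0.000000-0.000000i) = +0.000000+0.000000i  (running Σ = +0.000000+0.000000i)
  m=-6: (+0.020348+0.041181i) × (-0.000006+0.000002i) = -0.000000-0.000000i  (running Σ = -0.000000-0.000000i)
  m=-5: (-0.133610+0.313426i) × (-0.000081+0.000077i) = -0.000013-0.000036i  (running Σ = -0.000013-0.000036i)
  m=-4: (+0.169509-0.053542i) × (-0.000490+0.001404i) = -0.000008+0.000264i  (running Σ = -0.000021+0.000228i)
  m=-3: (+0.224377+0.139406i) × (+0.002068+0.014570i) = -0.001567+0.003557i  (running Σ = -0.001588+0.003786i)
  m=-2: (-0.034414-0.223208i) × (+0.059894+0.084320i) = +0.016760-0.016271i  (running Σ = +0.015172-0.012485i)
  m=-1: (+0.146678-0.171026i) × (+0.411157+0.212275i) = +0.096612-0.039182i  (running Σ = +0.111784-0.051667i)
  m=0: (-0.238027-0.000000i) × (+0.950139+0.000000i) = -0.226158-0.000000i  (running Σ = -0.114374-0.051667i)
  m=1: (-0.146678-0.171026i) × (-0.411157+0.212275i) = +0.096612+0.039182i  (running Σ = -0.017762-0.012485i)
  m=2: (-0.034414+0.223208i) × (+0.059894-0.084320i) = +0.016760+0.016271i  (running Σ = -0.001002+0.003786i)
  m=3: (-0.224377+0.139406i) × (-0.002068+0.014570i) = -0.001567-0.003557i  (running Σ = -0.002569+0.000228i)
  m=4: (+0.169509+0.053542i) × (-0.000490-0.001404i) = -0.000008-0.000264i  (running Σ = -0.002577-0.000036i)
  m=5: (+0.133610+0.313426i) × (+0.000081+0.000077i) = -0.000013+0.000036i  (running Σ = -0.002590-0.000000i)
  m=6: (+0.020348-0.041181i) × (-0.000006-0.000002i) = -0.000000+0.000000i  (running Σ = -0.002591+0.000000i)
  m=7: (+0.418776-0.106926i) × (+0.000000-0.000000i) = +0.000000-0.000000i  (running Σ = -0.002590-0.000000i)
  m=8: (+0.306197+0.214873i) × (-0.000000+0.000000i) = -0.000000+0.000000i  (running Σ = -0.002590+0.000000i)
Σ over m = -0.002590+0.000000i; ×(4π/17) → -0.001915+0.000000i. Real part: -0.001915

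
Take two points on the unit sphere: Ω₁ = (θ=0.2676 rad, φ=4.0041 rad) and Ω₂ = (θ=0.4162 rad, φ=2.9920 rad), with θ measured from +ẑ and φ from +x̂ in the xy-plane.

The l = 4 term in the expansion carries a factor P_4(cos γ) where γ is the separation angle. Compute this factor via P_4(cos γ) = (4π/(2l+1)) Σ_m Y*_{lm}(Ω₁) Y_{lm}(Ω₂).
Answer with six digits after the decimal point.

0.467911

Addition theorem: P_4(cos γ) = (4π/9) Σ_m Y*_{lm}(Ω₁) Y_{lm}(Ω₂), m = −4…4:
  term(m=-4) = (-0.000016, -0.000020)   from Y*(Ω₁)=(-0.002061, -0.000657), Y(Ω₂)=(0.009768, 0.006660)
  term(m=-3) = (-0.001679, 0.000177)   from Y*(Ω₁)=(0.018978, -0.011742), Y(Ω₂)=(-0.068159, -0.032822)
  term(m=-2) = (-0.014989, 0.030762)   from Y*(Ω₁)=(-0.019798, 0.127356), Y(Ω₂)=(0.253711, 0.078256)
  term(m=-1) = (0.112158, 0.179414)   from Y*(Ω₁)=(-0.275513, -0.321652), Y(Ω₂)=(-0.494012, -0.074457)
  term(m=+0) = (0.144168, 0.000000)   from Y*(Ω₁)=(0.568536, -0.000000), Y(Ω₂)=(0.253578, 0.000000)
  term(m=+1) = (0.112158, -0.179414)   from Y*(Ω₁)=(0.275513, -0.321652), Y(Ω₂)=(0.494012, -0.074457)
  term(m=+2) = (-0.014989, -0.030762)   from Y*(Ω₁)=(-0.019798, -0.127356), Y(Ω₂)=(0.253711, -0.078256)
  term(m=+3) = (-0.001679, -0.000177)   from Y*(Ω₁)=(-0.018978, -0.011742), Y(Ω₂)=(0.068159, -0.032822)
  term(m=+4) = (-0.000016, 0.000020)   from Y*(Ω₁)=(-0.002061, 0.000657), Y(Ω₂)=(0.009768, -0.006660)
Σ over m = (0.335116, 0.000000); ×(4π/9) → (0.467911, 0.000000). Real part: 0.467911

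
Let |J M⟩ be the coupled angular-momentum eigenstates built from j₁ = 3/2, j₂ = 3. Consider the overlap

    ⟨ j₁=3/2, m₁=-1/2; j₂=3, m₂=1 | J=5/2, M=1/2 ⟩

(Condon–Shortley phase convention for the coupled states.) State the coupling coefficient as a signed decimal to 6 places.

triangle: 2!·1!·4!/8! = 48/40320
(j±m)!: 1!·2!·4!·2!·3!·2! = 1152
prefactor² = (2J+1)·Δ·N² = 288/35
  k=1: −1/(1!·1!·1!·3!·0!·1!) = -1/6
  k=2: +1/(2!·0!·0!·2!·1!·2!) = 1/8
Σ = -1/24  ⇒  CG² = 288/35·(-1/24)² = 1/70
CG = −√(1/70) = -0.119523

-0.119523  (= −√(1/70))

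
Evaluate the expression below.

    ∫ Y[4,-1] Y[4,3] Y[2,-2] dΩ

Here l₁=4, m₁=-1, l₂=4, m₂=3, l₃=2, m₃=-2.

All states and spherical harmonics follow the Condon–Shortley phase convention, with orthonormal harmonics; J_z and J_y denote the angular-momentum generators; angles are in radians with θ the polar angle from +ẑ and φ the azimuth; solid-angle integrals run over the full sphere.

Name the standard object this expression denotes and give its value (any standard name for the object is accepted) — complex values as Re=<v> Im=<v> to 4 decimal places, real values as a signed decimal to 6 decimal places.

This is a Gaunt coefficient — the integral of a triple product of spherical harmonics over the sphere.
m-sum 0 ✓  L=10 even ✓  0≤2≤8 ✓
Π(2lᵢ+1) = 9×9×5 = 405
triangle coeff Δ(4,4,2) = 1/13860
Σ_t [2,4]: t=2:+1/192 t=3:−1/36 t=4:+1/192 = -5/288
(3j)²=20/693 [(4 4 2; 0 0 0)], sign=-1
Σ_t [5,5]: t=5:−1/480 = -1/480
(3j)²=3/110 [(4 4 2; -1 3 -2)], sign=-1
⇒ 4πI² = 270/847
I = (+1)√(270/847/(4π)) = 0.15927046

Gaunt coefficient, +0.159270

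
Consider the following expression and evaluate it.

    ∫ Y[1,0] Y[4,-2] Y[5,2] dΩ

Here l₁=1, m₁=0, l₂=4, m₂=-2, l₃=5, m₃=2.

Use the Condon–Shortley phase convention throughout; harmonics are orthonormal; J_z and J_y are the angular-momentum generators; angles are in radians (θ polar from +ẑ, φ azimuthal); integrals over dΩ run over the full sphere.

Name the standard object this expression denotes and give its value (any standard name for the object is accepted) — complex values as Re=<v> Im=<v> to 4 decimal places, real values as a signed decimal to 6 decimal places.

Gaunt coefficient, +0.225034

This is a Gaunt coefficient — the integral of a triple product of spherical harmonics over the sphere.
m-sum 0 ✓  L=10 even ✓  3≤5≤5 ✓
Π(2lᵢ+1) = 3×9×11 = 297
triangle coeff Δ(1,4,5) = 1/495
Σ_t [0,0]: t=0:+1/576 = 1/576
(3j)²=5/99 [(1 4 5; 0 0 0)], sign=-1
Σ_t [0,0]: t=0:+1/1440 = 1/1440
(3j)²=7/165 [(1 4 5; 0 -2 2)], sign=-1
⇒ 4πI² = 7/11
I = (+1)√(7/11/(4π)) = 0.22503380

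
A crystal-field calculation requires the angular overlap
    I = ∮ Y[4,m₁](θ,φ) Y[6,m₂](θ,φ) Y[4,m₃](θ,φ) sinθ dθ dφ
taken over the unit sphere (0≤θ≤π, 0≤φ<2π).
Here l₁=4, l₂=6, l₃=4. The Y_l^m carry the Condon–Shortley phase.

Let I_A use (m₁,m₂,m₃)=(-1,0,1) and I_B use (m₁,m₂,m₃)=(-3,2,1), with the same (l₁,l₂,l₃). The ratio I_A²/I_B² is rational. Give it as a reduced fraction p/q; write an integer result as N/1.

l's match ⇒ only the (l;m) 3-j factors differ between A and B.
A: triangle coeff Δ(4,6,4) = 1/1261260; Σ_t [3,5]: t=3:−1/2592 t=4:+1/2304 t=5:−1/28800 = 7/518400; (3j)²=1/25740 [(4 6 4; -1 0 1)], sign=-1
B: triangle coeff Δ(4,6,4) = 1/1261260; Σ_t [5,6]: t=5:−1/8640 t=6:+1/34560 = -1/11520; (3j)²=3/143 [(4 6 4; -3 2 1)], sign=+1
I_A²/I_B² = (1/25740)/(3/143) = 1/540

1/540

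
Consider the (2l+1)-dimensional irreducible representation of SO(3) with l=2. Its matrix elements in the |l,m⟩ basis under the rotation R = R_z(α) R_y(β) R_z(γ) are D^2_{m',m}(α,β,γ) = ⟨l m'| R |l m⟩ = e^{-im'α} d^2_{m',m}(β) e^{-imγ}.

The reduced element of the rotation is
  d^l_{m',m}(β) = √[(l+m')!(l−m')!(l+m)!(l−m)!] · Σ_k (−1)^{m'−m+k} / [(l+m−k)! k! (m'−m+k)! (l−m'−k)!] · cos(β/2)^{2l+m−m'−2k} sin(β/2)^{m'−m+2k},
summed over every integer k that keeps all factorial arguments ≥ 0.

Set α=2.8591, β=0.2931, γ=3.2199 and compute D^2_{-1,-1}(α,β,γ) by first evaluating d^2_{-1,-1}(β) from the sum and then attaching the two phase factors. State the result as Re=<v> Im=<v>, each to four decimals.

Re=0.8766 Im=-0.1815

Split into d^2_{-1,-1}(β=0.2931) × two z-phases.
With c≡cos(β/2)=0.989281 and s≡sin(β/2)=0.146026, N=[1·6·1·6]^{1/2}=6.000000
k∈{0,1} keeps every argument non-negative
  k=0: (−1)^0·6.0000/(6)·0.9893^4·0.1460^0 = +0.957808
  k=1: (−1)^1·6.0000/(2)·0.9893^2·0.1460^2 = -0.062607
d^2_{-1,-1}(0.2931) = +0.957808 -0.062607 = +0.895201
Phases: e^{-i·(-1)·2.8591}=-0.960364+0.278750i, e^{-i·(-1)·3.2199}=-0.996936-0.078227i ⇒ D=+0.876604-0.181519i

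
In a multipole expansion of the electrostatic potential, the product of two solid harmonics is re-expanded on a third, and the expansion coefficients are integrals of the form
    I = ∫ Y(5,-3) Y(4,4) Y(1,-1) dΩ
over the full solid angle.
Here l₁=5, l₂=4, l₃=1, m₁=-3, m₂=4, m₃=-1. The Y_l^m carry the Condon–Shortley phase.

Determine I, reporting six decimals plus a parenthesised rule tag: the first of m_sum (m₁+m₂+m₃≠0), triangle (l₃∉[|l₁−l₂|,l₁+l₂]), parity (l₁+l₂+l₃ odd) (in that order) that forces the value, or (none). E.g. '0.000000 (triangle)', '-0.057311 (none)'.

-0.049106 (none)

Checks pass: Σm=0; 10 even; l₃=1∈[1,9].
(2·5+1)(2·4+1)(2·1+1) = 297
Δ: 8! 2! 0! / 11! → 1/495
sum: t=4:+1/576 = 1/576
3j²(5 4 1; 0 0 0) = Δ·Π!·Σ² = 5/99  (sign -1)
sum: t=8:+1/80640 = 1/80640
3j²(5 4 1; -3 4 -1) = Δ·Π!·Σ² = 1/495  (sign +1)
combine: 4πI² = 297·5/99·1/495 = 1/33
take √, sign -1: I = -0.04910640
No selection rule forces the value: the integral is nonzero (none).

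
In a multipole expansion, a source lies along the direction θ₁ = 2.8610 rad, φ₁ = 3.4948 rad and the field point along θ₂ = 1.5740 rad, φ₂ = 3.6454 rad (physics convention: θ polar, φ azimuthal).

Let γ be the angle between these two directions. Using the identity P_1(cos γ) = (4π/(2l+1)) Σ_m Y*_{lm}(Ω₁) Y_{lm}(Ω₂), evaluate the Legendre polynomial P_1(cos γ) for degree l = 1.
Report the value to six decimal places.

Summing Y*_{l m}(θ₁,φ₁)·Y_{l m}(θ₂,φ₂) over m ∈ [−1, 1]; prefactor 4π/(2·1+1) = 4.188790:
  m=-1: (-0.089770-0.033095i) × (-0.302565+0.166791i) = +0.032681-0.004959i  (running Σ = +0.032681-0.004959i)
  m=0: (-0.469494-0.000000i) × (-0.001565+0.000000i) = +0.000735+0.000000i  (running Σ = +0.033416-0.004959i)
  m=1: (+0.089770-0.033095i) × (+0.302565+0.166791i) = +0.032681+0.004959i  (running Σ = +0.066097+0.000000i)
Total Σ_m = +0.066097+0.000000i. Multiply by 4.188790: +0.276868+0.000000i. P_1(cos γ) = 0.276868

0.276868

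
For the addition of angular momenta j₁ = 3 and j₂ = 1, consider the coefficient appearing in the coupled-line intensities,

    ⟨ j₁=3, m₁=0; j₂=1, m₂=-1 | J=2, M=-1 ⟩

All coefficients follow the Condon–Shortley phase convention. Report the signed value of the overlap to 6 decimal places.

triangle: 2!*4!*0!/7! = 48/5040
(j±m)!: 3!*3!*0!*2!*1!*3! = 432
prefactor² = (2J+1)*Δ*N² = 144/7
  k=0: +1/(0!*2!*3!*0!*1!*0!) = 1/12
Σ = 1/12  ⇒  CG² = 144/7*(1/12)² = 1/7
CG = +√(1/7) = +0.377964

+0.377964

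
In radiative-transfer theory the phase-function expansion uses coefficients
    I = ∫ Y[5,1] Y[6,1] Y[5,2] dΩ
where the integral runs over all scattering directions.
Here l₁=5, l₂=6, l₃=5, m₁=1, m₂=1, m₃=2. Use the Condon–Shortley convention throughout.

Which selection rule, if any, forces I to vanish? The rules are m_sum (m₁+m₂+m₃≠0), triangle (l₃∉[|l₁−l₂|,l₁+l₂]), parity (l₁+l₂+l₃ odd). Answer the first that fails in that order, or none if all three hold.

m₁+m₂+m₃ = 1 + 1 + 2 = 4  ✗
triangle: |5−6|=1 ≤ l₃=5 ≤ 5+6=11
parity: l₁+l₂+l₃ = 16 is even

m_sum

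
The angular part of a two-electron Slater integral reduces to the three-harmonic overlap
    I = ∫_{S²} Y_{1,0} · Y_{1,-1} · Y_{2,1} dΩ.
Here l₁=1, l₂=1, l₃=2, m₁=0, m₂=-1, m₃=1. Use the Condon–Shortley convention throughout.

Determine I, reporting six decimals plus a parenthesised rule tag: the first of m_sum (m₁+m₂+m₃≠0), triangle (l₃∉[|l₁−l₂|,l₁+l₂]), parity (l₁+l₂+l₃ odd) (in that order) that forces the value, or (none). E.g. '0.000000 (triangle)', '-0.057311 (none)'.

-0.218510 (none)

Checks pass: Σm=0; 4 even; l₃=2∈[0,2].
(2·1+1)(2·1+1)(2·2+1) = 45
Δ: 0! 2! 2! / 5! → 1/30
sum: t=0:+1/1 = 1/1
3j²(1 1 2; 0 0 0) = Δ·Π!·Σ² = 2/15  (sign +1)
sum: t=0:+1/2 = 1/2
3j²(1 1 2; 0 -1 1) = Δ·Π!·Σ² = 1/10  (sign -1)
combine: 4πI² = 45·2/15·1/10 = 3/5
take √, sign -1: I = -0.21850969
No selection rule forces the value: the integral is nonzero (none).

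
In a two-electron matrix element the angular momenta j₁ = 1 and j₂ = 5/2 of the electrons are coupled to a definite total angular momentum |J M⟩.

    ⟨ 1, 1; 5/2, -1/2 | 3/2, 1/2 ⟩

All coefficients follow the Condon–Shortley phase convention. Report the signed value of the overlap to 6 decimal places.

j₁+j₂−J=2  J+j₁−j₂=0  J−j₁+j₂=3  j₁+j₂+J+1=6
(j₁±m₁, j₂±m₂, J±M) = (2,0,2,3,2,1)
P² = 16/5
sum k=0..0:
  [0] +1/4 = 1/4
S = 1/4
C² = P²·S² = 1/5 ; C = +0.447214

+√(1/5) ≈ +0.447214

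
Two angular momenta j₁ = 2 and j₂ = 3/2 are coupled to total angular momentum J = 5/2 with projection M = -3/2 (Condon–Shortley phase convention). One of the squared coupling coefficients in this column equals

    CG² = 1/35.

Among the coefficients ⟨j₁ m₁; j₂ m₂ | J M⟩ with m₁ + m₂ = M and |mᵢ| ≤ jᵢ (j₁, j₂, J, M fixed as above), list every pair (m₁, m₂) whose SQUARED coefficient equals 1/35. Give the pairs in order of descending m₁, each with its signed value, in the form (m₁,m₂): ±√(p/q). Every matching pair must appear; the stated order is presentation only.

(-1,-1/2): −√(1/35)

Admissible pairs with m₁+m₂ = M = -3/2: (-2,1/2), (-1,-1/2), (0,-3/2)
  (m₁,m₂)=(0,-3/2): CG² = 18/35, CG = +√(18/35)
  (m₁,m₂)=(-1,-1/2): CG² = 1/35, CG = −√(1/35)   ← matches the target
  (m₁,m₂)=(-2,1/2): CG² = 16/35, CG = −√(16/35)
Pairs with CG² = 1/35: (-1,-1/2): −√(1/35)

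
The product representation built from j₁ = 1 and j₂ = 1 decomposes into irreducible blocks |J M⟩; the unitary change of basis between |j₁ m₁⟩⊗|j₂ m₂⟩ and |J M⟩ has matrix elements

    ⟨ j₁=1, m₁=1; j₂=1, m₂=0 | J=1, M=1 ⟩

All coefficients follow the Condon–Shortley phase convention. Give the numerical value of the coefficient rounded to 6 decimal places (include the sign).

+√(1/2) = +0.707107

√[3·1!1!1!/4! · 2!0!1!1!2!0!] = √(1/2)
  +(−1)^0/∏(0,1,0,1,1,0)! = 1  (running 1)
⟨..|..⟩ = √(1/2)·(1) = +0.707107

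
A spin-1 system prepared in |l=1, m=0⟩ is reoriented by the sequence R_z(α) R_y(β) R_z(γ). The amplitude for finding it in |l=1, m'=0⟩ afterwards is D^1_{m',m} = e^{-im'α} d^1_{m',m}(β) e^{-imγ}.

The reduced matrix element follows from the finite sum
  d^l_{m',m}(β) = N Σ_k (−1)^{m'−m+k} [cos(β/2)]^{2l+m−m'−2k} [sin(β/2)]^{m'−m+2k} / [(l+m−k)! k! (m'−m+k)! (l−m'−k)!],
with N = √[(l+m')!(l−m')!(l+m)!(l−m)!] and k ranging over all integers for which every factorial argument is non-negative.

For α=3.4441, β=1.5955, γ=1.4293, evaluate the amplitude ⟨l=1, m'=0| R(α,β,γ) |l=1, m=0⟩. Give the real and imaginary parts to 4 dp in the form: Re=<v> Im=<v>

D^1_{0,0}(3.4441,1.5955,1.4293) = e^{-i·0·3.4441}·d^1_{0,0}(1.5955)·e^{-i·0·1.4293}. Compute d first:
Half-angle: c=0.698319, s=0.715787. N=√(1·1·1·1)=1.000000
k∈{0,1} keeps every argument non-negative
  k=0: (−1)^0·1.0000/(1)·0.6983^2·0.7158^0 = +0.487649
  k=1: (−1)^1·1.0000/(1)·0.6983^0·0.7158^2 = -0.512351
d^1_{0,0}(1.5955) = +0.487649 -0.512351 = -0.024701
Attach z-rotation phases: D = e^{-i(0)(3.4441)}·(-0.024701)·e^{-i(0)(1.4293)} = -0.024701+0.000000i

Re=-0.0247 Im=0.0000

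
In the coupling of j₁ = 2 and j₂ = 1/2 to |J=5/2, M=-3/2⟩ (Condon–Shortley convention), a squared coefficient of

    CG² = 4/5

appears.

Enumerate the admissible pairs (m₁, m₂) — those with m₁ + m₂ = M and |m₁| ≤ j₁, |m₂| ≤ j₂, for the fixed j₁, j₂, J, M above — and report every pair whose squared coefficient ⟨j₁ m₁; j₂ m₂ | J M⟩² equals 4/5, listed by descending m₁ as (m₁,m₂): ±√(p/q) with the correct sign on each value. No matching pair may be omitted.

Admissible pairs with m₁+m₂ = M = -3/2: (-2,1/2), (-1,-1/2)
  (m₁,m₂)=(-1,-1/2): CG² = 4/5, CG = +√(4/5)   ← matches the target
  (m₁,m₂)=(-2,1/2): CG² = 1/5, CG = +√(1/5)
Pairs with CG² = 4/5: (-1,-1/2): +√(4/5)

(-1,-1/2): +√(4/5)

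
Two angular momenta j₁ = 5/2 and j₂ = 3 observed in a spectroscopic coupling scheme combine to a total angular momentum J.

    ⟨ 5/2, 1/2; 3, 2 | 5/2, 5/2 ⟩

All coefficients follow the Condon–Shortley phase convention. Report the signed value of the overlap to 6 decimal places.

+0.597614  (= +√(5/14))

triangle: 3!*2!*3!/9! = 72/362880
(j±m)!: 3!*2!*5!*1!*5!*0! = 172800
prefactor² = (2J+1)*Δ*N² = 1440/7
  k=2: +1/(2!*1!*0!*3!*2!*0!) = 1/24
Σ = 1/24  ⇒  CG² = 1440/7*(1/24)² = 5/14
CG = +√(5/14) = +0.597614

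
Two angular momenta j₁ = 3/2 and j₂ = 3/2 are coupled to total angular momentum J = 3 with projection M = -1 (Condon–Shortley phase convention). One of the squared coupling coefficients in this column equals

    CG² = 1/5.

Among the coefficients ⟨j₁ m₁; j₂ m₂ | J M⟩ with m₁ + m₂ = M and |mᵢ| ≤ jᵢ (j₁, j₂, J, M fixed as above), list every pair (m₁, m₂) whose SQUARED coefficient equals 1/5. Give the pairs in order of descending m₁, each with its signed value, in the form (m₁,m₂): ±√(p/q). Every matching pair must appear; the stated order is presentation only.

Admissible pairs with m₁+m₂ = M = -1: (-3/2,1/2), (-1/2,-1/2), (1/2,-3/2)
  (m₁,m₂)=(1/2,-3/2): CG² = 1/5, CG = +√(1/5)   ← matches the target
  (m₁,m₂)=(-1/2,-1/2): CG² = 3/5, CG = +√(3/5)
  (m₁,m₂)=(-3/2,1/2): CG² = 1/5, CG = +√(1/5)   ← matches the target
Pairs with CG² = 1/5: (1/2,-3/2): +√(1/5); (-3/2,1/2): +√(1/5)

(1/2,-3/2): +√(1/5); (-3/2,1/2): +√(1/5)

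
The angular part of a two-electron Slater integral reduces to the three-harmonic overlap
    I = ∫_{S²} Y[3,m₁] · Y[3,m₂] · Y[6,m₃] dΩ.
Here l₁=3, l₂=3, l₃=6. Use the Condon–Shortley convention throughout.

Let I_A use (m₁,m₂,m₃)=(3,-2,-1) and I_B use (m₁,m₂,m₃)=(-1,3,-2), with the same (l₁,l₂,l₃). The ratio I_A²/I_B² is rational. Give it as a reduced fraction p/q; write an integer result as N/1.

Shared (l₁,l₂,l₃)=(3,3,6): N and (l;000)² cancel in I_A²/I_B².
A: Δ = 0!·6!·6!/13! = 1/12012; Racah Σ t=0..0: t=0:+1/86400 = 1/86400; ⇒ 3j(3 3 6; 3 -2 -1)² = 1/1716, sgn -1
B: Δ = 0!·6!·6!/13! = 1/12012; Racah Σ t=0..0: t=0:+1/34560 = 1/34560; ⇒ 3j(3 3 6; -1 3 -2)² = 1/429, sgn +1
I_A²/I_B² = (1/1716)/(1/429) = 1/4

1/4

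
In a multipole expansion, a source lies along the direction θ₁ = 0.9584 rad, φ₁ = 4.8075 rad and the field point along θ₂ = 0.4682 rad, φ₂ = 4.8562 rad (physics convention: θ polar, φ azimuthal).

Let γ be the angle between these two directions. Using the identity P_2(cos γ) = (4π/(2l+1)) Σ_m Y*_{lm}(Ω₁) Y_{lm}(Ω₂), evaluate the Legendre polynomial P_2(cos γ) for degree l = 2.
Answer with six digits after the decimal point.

Expand P_2 via completeness: Σ_{m} conj(Y_{2,m}) at Ω₁ times Y_{2,m} at Ω₂ —
  [-2]  conj(Y_{2,-2})(Ω₁) = (-0.253973, -0.048902) ; Y_{2,-2}(Ω₂) = (-0.075435, 0.022316) ; Δ = (0.020250, -0.001979)
  [-1]  conj(Y_{2,-1})(Ω₁) = (0.034510, -0.361740) ; Y_{2,-1}(Ω₂) = (0.044588, 0.307905) ; Δ = (0.112920, -0.005504)
  [+0]  conj(Y_{2,0})(Ω₁) = (-0.002748, -0.000000) ; Y_{2,0}(Ω₂) = (0.438091, 0.000000) ; Δ = (-0.001204, -0.000000)
  [+1]  conj(Y_{2,1})(Ω₁) = (-0.034510, -0.361740) ; Y_{2,1}(Ω₂) = (-0.044588, 0.307905) ; Δ = (0.112920, 0.005504)
  [+2]  conj(Y_{2,2})(Ω₁) = (-0.253973, 0.048902) ; Y_{2,2}(Ω₂) = (-0.075435, -0.022316) ; Δ = (0.020250, 0.001979)
Accumulated sum (0.265136, 0.000000); after 4π/(2l+1) scaling, (0.666359, 0.000000) ⇒ P_2 = 0.666359

0.666359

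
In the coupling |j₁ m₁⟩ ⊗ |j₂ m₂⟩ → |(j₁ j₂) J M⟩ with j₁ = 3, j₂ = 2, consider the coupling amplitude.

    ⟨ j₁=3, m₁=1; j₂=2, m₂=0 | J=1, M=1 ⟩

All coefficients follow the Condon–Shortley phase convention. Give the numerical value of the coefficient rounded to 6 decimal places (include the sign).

+√(6/35) ≈ +0.414039

j₁+j₂−J=4  J+j₁−j₂=2  J−j₁+j₂=0  j₁+j₂+J+1=7
(j₁±m₁, j₂±m₂, J±M) = (4,2,2,2,2,0)
P² = 384/35
sum k=2..2:
  [2] +1/8 = 1/8
S = 1/8
C² = P²·S² = 6/35 ; C = +0.414039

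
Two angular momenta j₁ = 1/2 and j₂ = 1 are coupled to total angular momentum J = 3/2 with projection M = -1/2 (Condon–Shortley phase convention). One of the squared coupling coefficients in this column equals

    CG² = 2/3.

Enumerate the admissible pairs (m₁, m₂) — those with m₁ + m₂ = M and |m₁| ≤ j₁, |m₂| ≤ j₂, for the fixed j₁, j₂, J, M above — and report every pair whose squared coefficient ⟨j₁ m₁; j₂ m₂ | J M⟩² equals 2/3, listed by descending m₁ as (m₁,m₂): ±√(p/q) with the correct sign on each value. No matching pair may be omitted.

(-1/2,0): +√(2/3)

Admissible pairs with m₁+m₂ = M = -1/2: (-1/2,0), (1/2,-1)
  (m₁,m₂)=(1/2,-1): CG² = 1/3, CG = +√(1/3)
  (m₁,m₂)=(-1/2,0): CG² = 2/3, CG = +√(2/3)   ← matches the target
Pairs with CG² = 2/3: (-1/2,0): +√(2/3)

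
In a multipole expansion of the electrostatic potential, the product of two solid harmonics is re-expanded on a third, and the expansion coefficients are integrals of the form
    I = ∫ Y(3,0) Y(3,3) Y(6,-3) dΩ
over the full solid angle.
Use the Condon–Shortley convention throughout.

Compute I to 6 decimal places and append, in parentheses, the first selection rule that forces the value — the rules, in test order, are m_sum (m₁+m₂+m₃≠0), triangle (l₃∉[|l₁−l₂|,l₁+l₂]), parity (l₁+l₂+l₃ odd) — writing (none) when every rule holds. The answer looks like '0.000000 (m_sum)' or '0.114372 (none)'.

-0.108647 (none)

Rules hold: Σm=0, L=12 even, 0≤6≤6.
N = 7·7·13 = 637
Δ = 0!·6!·6!/13! = 1/12012
Racah Σ t=0..0: t=0:+1/1296 = 1/1296
⇒ 3j(3 3 6; 0 0 0)² = 100/3003, sgn +1
Racah Σ t=0..0: t=0:+1/25920 = 1/25920
⇒ 3j(3 3 6; 0 3 -3)² = 1/143, sgn -1
4πI² = N·(3j₀)²·(3jₘ)² = 700/4719
I = -1·√(0.148337/4π) = -0.10864734
No selection rule forces the value: the integral is nonzero (none).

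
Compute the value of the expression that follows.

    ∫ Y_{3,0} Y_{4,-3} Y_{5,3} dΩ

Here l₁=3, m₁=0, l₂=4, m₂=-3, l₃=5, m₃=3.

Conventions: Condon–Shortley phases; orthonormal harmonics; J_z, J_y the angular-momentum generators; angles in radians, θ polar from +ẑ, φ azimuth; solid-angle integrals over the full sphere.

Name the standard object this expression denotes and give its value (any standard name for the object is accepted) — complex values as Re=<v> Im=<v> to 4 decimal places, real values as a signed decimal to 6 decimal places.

This is a Gaunt coefficient — the integral of a triple product of spherical harmonics over the sphere.
Checks pass: Σm=0; 12 even; l₃=5∈[1,7].
(2·3+1)(2·4+1)(2·5+1) = 693
Δ: 2! 4! 6! / 13! → 1/180180
sum: t=0:+1/576 t=1:−1/144 t=2:+1/576 = -1/288
3j²(3 4 5; 0 0 0) = Δ·Π!·Σ² = 20/1001  (sign +1)
sum: t=0:+1/1440 t=1:−1/2880 = 1/2880
3j²(3 4 5; 0 -3 3) = Δ·Π!·Σ² = 7/715  (sign +1)
combine: 4πI² = 693·20/1001·7/715 = 252/1859
take √, sign +1: I = 0.10386175

Gaunt coefficient, +0.103862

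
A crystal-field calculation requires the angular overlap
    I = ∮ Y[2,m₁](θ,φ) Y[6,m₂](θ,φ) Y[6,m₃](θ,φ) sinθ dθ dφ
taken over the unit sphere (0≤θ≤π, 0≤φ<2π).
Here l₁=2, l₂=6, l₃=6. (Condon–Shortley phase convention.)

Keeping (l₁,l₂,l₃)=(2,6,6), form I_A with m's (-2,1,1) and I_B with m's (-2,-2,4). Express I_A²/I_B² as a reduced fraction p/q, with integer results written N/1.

Shared (l₁,l₂,l₃)=(2,6,6): N and (l;000)² cancel in I_A²/I_B².
A: Δ = 2!·2!·10!/15! = 1/90090; Racah Σ t=2..2: t=2:+1/57600 = 1/57600; ⇒ 3j(2 6 6; -2 1 1)² = 21/715, sgn -1
B: Δ = 2!·2!·10!/15! = 1/90090; Racah Σ t=2..2: t=2:+1/322560 = 1/322560; ⇒ 3j(2 6 6; -2 -2 4)² = 18/1001, sgn +1
I_A²/I_B² = (21/715)/(18/1001) = 49/30

49/30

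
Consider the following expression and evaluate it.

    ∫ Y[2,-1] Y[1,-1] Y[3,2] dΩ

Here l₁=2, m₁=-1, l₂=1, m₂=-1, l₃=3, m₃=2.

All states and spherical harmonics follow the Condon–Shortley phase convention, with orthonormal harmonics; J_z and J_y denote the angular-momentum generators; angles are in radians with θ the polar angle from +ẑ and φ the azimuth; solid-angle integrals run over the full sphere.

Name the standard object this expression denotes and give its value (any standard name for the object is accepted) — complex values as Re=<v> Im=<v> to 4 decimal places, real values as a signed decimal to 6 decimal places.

Gaunt coefficient, +0.261169

This is a Gaunt coefficient — the integral of a triple product of spherical harmonics over the sphere.
m-sum 0 ✓  L=6 even ✓  1≤3≤3 ✓
Π(2lᵢ+1) = 5×3×7 = 105
triangle coeff Δ(2,1,3) = 1/105
Σ_t [0,0]: t=0:+1/4 = 1/4
(3j)²=3/35 [(2 1 3; 0 0 0)], sign=-1
Σ_t [0,0]: t=0:+1/12 = 1/12
(3j)²=2/21 [(2 1 3; -1 -1 2)], sign=-1
⇒ 4πI² = 6/7
I = (+1)√(6/7/(4π)) = 0.26116903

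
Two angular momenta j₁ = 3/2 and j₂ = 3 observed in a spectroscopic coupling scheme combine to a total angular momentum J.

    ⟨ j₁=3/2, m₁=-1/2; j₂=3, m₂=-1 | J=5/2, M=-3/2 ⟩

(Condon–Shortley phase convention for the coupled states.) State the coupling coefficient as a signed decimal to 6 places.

j₁+j₂−J=2  J+j₁−j₂=1  J−j₁+j₂=4  j₁+j₂+J+1=8
(j₁±m₁, j₂±m₂, J±M) = (1,2,2,4,1,4)
P² = 576/35
sum k=1..2:
  [1] −1/6 = -1/6
  [2] +1/48 = 1/48
S = -7/48
C² = P²·S² = 7/20 ; C = -0.591608

-0.591608  (= −√(7/20))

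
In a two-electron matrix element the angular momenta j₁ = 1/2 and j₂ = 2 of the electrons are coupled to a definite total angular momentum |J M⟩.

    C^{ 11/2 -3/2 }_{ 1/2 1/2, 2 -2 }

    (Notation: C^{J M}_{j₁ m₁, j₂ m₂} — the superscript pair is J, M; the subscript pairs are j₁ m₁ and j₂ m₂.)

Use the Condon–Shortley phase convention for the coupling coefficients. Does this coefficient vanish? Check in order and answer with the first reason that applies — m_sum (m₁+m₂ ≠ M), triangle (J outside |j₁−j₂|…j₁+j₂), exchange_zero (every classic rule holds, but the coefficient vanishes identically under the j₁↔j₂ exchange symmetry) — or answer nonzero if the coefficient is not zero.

triangle

m-sum: m₁+m₂ = 1/2+(-2) = -3/2, M = -3/2  ✓
triangle: need |j₁−j₂| ≤ J ≤ j₁+j₂, i.e. J ∈ [3/2, 5/2]; J = 11/2 is outside ✗ ⇒ coefficient is 0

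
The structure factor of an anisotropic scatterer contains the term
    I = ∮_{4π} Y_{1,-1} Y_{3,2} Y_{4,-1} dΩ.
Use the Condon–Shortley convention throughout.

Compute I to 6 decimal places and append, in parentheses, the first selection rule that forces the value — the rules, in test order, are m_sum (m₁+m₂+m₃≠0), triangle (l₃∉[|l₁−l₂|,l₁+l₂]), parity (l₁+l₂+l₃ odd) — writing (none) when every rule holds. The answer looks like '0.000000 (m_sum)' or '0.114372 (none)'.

m-sum 0 ✓  L=8 even ✓  2≤4≤4 ✓
Π(2lᵢ+1) = 3×7×9 = 189
triangle coeff Δ(1,3,4) = 1/252
Σ_t [0,0]: t=0:+1/36 = 1/36
(3j)²=4/63 [(1 3 4; 0 0 0)], sign=+1
Σ_t [0,0]: t=0:+1/240 = 1/240
(3j)²=1/84 [(1 3 4; -1 2 -1)], sign=-1
⇒ 4πI² = 1/7
I = (-1)√(1/7/(4π)) = -0.10662181
No selection rule forces the value: the integral is nonzero (none).

-0.106622 (none)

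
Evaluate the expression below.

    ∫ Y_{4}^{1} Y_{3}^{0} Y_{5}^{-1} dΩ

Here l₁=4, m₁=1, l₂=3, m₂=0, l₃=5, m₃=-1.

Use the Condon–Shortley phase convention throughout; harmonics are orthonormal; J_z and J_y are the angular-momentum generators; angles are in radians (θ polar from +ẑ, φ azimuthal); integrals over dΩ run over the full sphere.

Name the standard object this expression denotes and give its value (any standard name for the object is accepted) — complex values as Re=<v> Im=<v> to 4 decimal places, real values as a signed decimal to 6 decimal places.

Gaunt coefficient, -0.115089

This is a Gaunt coefficient — the integral of a triple product of spherical harmonics over the sphere.
m-sum 0 ✓  L=12 even ✓  1≤5≤7 ✓
Π(2lᵢ+1) = 9×7×11 = 693
triangle coeff Δ(4,3,5) = 1/180180
Σ_t [0,2]: t=0:+1/576 t=1:−1/144 t=2:+1/576 = -1/288
(3j)²=20/1001 [(4 3 5; 0 0 0)], sign=+1
Σ_t [0,2]: t=0:+1/432 t=1:−1/192 t=2:+1/1440 = -19/8640
(3j)²=361/30030 [(4 3 5; 1 0 -1)], sign=-1
⇒ 4πI² = 2166/13013
I = (-1)√(2166/13013/(4π)) = -0.11508947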